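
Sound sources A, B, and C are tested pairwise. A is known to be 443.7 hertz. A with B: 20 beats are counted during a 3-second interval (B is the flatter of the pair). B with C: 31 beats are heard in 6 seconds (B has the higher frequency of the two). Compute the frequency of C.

431.8667 Hz

A–B: Beat frequency = 20/3 = 6.6667 Hz.
B is below A, so f_B = 443.7 − 6.6667 = 437.0333 Hz.
B–C: Beat frequency = 31/6 = 5.1667 Hz.
C is below B, so f_C = 437.0333 − 5.1667 = 431.8667 Hz.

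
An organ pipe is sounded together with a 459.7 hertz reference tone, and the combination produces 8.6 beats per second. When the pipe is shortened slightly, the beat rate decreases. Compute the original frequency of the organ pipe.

451.1 Hz

|f − 459.7| = 8.6, so the organ pipe was at either 451.1 Hz or 468.3 Hz.
A shorter pipe has a higher fundamental; the adjustment raises the organ pipe's frequency.
The beat rate fell, so the adjustment moved the organ pipe toward 459.7 Hz — it must have started below the reference.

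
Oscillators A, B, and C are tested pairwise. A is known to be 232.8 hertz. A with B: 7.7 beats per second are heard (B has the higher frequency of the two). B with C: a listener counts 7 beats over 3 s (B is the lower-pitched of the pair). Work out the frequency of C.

B is above A, so f_B = 232.8 + 7.7 = 240.5 Hz.
B–C: Beat frequency = 7/3 = 2.3333 Hz.
C is above B, so f_C = 240.5 + 2.3333 = 242.8333 Hz.

242.8333 Hz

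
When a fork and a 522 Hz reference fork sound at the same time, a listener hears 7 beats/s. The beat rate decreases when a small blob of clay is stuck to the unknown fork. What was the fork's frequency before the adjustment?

|f − 522| = 7, so the fork was at either 515 Hz or 529 Hz.
Adding mass to a fork lowers its frequency; the adjustment lowers the fork's frequency.
The beat rate fell, so the adjustment moved the fork toward 522 Hz — it must have started above the reference.

529 Hz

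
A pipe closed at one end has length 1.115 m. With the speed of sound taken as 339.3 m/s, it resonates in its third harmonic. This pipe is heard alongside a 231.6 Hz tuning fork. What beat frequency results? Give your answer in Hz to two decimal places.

Closed pipe (odd harmonics): f_n = n·v/(4L) = 3·339.3/(4·1.115) = 228.2287 Hz.
f_beat = |228.2287 − 231.6| = 3.37 Hz.

3.37 Hz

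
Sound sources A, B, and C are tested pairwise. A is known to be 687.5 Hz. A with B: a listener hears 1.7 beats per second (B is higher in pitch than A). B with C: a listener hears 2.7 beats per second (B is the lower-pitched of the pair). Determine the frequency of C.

B is above A, so f_B = 687.5 + 1.7 = 689.2 Hz.
C is above B, so f_C = 689.2 + 2.7 = 691.9 Hz.

691.9 Hz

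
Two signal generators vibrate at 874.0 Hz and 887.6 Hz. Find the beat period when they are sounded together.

f_beat = |874.0 − 887.6| = 13.6 Hz.
Beat period T = 1 / f_beat = 1 / 13.6 s.

0.074 s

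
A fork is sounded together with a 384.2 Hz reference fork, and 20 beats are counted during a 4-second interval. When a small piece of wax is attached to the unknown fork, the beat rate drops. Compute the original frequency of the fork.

Beat frequency = 20/4 = 5 Hz.
|f − 384.2| = 5, so the fork was at either 379.2 Hz or 389.2 Hz.
Loading a fork with wax lowers its frequency; the adjustment lowers the fork's frequency.
The beat rate fell, so the adjustment moved the fork toward 384.2 Hz — it must have started above the reference.

389.2 Hz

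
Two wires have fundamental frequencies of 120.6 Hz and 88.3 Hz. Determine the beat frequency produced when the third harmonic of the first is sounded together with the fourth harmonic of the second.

Third harmonic of the first: 3·120.6 = 361.8 Hz.
Fourth harmonic of the second: 4·88.3 = 353.2 Hz.
f_beat = |361.8 − 353.2| = 8.6 Hz.

8.6 Hz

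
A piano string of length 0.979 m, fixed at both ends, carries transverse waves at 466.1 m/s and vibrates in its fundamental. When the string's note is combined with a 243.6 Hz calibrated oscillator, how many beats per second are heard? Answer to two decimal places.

5.55 Hz

For a string fixed at both ends, f_n = n·v/(2L) = 1·466.1/(2·0.979) = 238.0490 Hz.
f_beat = |238.0490 − 243.6| = 5.55 Hz.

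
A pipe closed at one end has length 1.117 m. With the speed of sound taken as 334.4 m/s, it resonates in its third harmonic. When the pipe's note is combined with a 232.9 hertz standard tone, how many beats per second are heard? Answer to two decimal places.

Closed pipe (odd harmonics): f_n = n·v/(4L) = 3·334.4/(4·1.117) = 224.5300 Hz.
f_beat = |224.5300 − 232.9| = 8.37 Hz.

8.37 Hz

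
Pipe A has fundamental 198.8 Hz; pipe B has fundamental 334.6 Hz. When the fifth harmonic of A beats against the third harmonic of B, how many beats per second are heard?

9.8 Hz

Fifth harmonic of the first: 5·198.8 = 994.0 Hz.
Third harmonic of the second: 3·334.6 = 1003.8 Hz.
f_beat = |994.0 − 1003.8| = 9.8 Hz.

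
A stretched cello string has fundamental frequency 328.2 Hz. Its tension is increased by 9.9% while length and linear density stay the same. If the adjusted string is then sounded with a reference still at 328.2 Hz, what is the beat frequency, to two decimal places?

For a string, f ∝ √T, so the new frequency is 328.2·√1.099 = 344.0626 Hz.
f_beat = |344.0626 − 328.2| = 15.86 Hz.

15.86 Hz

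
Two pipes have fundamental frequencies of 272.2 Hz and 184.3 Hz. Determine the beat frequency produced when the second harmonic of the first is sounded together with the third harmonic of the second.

8.5 Hz

Second harmonic of the first: 2·272.2 = 544.4 Hz.
Third harmonic of the second: 3·184.3 = 552.9 Hz.
f_beat = |544.4 − 552.9| = 8.5 Hz.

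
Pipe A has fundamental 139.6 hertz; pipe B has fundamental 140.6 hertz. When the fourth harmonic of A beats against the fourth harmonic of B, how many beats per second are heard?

Fourth harmonic of the first: 4·139.6 = 558.4 Hz.
Fourth harmonic of the second: 4·140.6 = 562.4 Hz.
f_beat = |558.4 − 562.4| = 4.0 Hz.

4.0 Hz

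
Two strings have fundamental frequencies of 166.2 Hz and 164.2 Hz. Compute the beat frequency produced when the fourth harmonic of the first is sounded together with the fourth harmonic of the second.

Fourth harmonic of the first: 4·166.2 = 664.8 Hz.
Fourth harmonic of the second: 4·164.2 = 656.8 Hz.
f_beat = |664.8 − 656.8| = 8.0 Hz.

8.0 Hz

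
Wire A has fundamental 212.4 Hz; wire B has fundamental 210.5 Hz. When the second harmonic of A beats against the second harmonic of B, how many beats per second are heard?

Second harmonic of the first: 2·212.4 = 424.8 Hz.
Second harmonic of the second: 2·210.5 = 421.0 Hz.
f_beat = |424.8 − 421.0| = 3.8 Hz.

3.8 Hz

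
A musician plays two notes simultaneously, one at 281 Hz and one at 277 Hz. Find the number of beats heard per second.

4 Hz

f_beat = |f₁ − f₂|.
|281 − 277| = 4 Hz.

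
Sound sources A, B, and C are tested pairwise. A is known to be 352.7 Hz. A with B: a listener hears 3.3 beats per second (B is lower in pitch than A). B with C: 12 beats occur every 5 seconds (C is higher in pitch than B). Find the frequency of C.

B is below A, so f_B = 352.7 − 3.3 = 349.4 Hz.
B–C: Beat frequency = 12/5 = 2.4 Hz.
C is above B, so f_C = 349.4 + 2.4 = 351.8 Hz.

351.8 Hz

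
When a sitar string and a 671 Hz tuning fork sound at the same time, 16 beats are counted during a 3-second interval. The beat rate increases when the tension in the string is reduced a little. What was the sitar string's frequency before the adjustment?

665.6667 Hz

Beat frequency = 16/3 = 5.3333 Hz.
|f − 671| = 5.3333, so the sitar string was at either 665.6667 Hz or 676.3333 Hz.
Lower tension means lower frequency; the adjustment lowers the sitar string's frequency.
The beat rate rose, so the adjustment moved the sitar string further from 671 Hz — it was already below the reference.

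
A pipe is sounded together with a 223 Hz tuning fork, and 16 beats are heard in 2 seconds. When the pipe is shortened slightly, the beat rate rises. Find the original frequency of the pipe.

Beat frequency = 16/2 = 8 Hz.
|f − 223| = 8, so the pipe was at either 215 Hz or 231 Hz.
A shorter pipe has a higher fundamental; the adjustment raises the pipe's frequency.
The beat rate rose, so the adjustment moved the pipe further from 223 Hz — it was already above the reference.

231 Hz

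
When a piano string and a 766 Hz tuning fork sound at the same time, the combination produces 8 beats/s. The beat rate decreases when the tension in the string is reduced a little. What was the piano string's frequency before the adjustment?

774 Hz

|f − 766| = 8, so the piano string was at either 758 Hz or 774 Hz.
Lower tension means lower frequency; the adjustment lowers the piano string's frequency.
The beat rate fell, so the adjustment moved the piano string toward 766 Hz — it must have started above the reference.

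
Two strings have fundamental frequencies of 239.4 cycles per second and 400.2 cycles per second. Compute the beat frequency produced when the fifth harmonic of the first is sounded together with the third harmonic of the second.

3.6 Hz

Fifth harmonic of the first: 5·239.4 = 1197.0 Hz.
Third harmonic of the second: 3·400.2 = 1200.6 Hz.
f_beat = |1197.0 − 1200.6| = 3.6 Hz.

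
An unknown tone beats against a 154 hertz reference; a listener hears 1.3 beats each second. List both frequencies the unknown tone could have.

152.7 Hz or 155.3 Hz

|f − 154| = 1.3, so f = 154 ± 1.3.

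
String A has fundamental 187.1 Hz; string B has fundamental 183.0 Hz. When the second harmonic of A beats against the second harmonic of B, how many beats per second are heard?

Second harmonic of the first: 2·187.1 = 374.2 Hz.
Second harmonic of the second: 2·183.0 = 366.0 Hz.
f_beat = |374.2 − 366.0| = 8.2 Hz.

8.2 Hz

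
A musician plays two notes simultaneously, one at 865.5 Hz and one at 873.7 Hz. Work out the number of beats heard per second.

8.2 Hz

f_beat = |f₁ − f₂|.
|865.5 − 873.7| = 8.2 Hz.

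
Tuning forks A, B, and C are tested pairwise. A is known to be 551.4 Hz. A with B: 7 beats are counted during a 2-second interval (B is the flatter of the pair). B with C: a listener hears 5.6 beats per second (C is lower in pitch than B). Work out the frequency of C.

A–B: Beat frequency = 7/2 = 3.5 Hz.
B is below A, so f_B = 551.4 − 3.5 = 547.9 Hz.
C is below B, so f_C = 547.9 − 5.6 = 542.3 Hz.

542.3 Hz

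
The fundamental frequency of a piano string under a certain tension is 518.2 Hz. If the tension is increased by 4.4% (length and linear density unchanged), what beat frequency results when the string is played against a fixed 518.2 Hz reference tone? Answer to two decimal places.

11.28 Hz

For a string, f ∝ √T, so the new frequency is 518.2·√1.044 = 529.4777 Hz.
f_beat = |529.4777 − 518.2| = 11.28 Hz.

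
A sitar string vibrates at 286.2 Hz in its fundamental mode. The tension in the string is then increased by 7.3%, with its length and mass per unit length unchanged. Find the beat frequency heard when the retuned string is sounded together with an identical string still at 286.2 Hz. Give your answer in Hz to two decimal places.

10.26 Hz

For a string, f ∝ √T, so the new frequency is 286.2·√1.073 = 296.4623 Hz.
f_beat = |296.4623 − 286.2| = 10.26 Hz.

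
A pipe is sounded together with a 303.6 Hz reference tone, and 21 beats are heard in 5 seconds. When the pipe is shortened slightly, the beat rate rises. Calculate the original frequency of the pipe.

307.8 Hz

Beat frequency = 21/5 = 4.2 Hz.
|f − 303.6| = 4.2, so the pipe was at either 299.4 Hz or 307.8 Hz.
A shorter pipe has a higher fundamental; the adjustment raises the pipe's frequency.
The beat rate rose, so the adjustment moved the pipe further from 303.6 Hz — it was already above the reference.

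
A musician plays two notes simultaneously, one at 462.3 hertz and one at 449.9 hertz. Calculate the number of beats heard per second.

Beats arise from superposition of two nearby frequencies; the beat rate is |f₁ − f₂|.
|462.3 − 449.9| = 12.4 Hz.

12.4 Hz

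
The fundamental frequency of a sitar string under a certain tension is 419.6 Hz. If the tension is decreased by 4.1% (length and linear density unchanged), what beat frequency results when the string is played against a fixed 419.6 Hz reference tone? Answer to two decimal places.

For a string, f ∝ √T, so the new frequency is 419.6·√0.959 = 410.9082 Hz.
f_beat = |410.9082 − 419.6| = 8.69 Hz.

8.69 Hz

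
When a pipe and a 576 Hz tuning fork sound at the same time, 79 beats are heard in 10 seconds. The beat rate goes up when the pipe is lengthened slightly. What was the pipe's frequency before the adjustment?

Beat frequency = 79/10 = 7.9 Hz.
|f − 576| = 7.9, so the pipe was at either 568.1 Hz or 583.9 Hz.
A longer pipe has a lower fundamental; the adjustment lowers the pipe's frequency.
The beat rate rose, so the adjustment moved the pipe further from 576 Hz — it was already below the reference.

568.1 Hz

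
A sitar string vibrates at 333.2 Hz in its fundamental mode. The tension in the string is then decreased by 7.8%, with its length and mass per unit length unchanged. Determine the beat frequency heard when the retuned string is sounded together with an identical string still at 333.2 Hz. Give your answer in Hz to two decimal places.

13.26 Hz

For a string, f ∝ √T, so the new frequency is 333.2·√0.922 = 319.9414 Hz.
f_beat = |319.9414 − 333.2| = 13.26 Hz.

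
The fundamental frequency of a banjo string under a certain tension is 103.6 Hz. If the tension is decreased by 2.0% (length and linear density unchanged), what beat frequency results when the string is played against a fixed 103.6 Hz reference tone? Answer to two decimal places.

For a string, f ∝ √T, so the new frequency is 103.6·√0.980 = 102.5588 Hz.
f_beat = |102.5588 − 103.6| = 1.04 Hz.

1.04 Hz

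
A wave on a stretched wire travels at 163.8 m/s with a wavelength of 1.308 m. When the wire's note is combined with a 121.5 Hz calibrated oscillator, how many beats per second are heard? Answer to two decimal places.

Source frequency f = v/λ = 163.8/1.308 = 125.2294 Hz.
f_beat = |125.2294 − 121.5| = 3.73 Hz.

3.73 Hz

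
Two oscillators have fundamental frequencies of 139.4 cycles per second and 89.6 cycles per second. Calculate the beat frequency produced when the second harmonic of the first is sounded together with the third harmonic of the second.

Second harmonic of the first: 2·139.4 = 278.8 Hz.
Third harmonic of the second: 3·89.6 = 268.8 Hz.
f_beat = |278.8 − 268.8| = 10.0 Hz.

10.0 Hz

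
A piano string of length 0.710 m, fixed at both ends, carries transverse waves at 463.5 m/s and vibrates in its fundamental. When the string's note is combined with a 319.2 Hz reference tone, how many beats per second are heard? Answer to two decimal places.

7.21 Hz

For a string fixed at both ends, f_n = n·v/(2L) = 1·463.5/(2·0.710) = 326.4085 Hz.
f_beat = |326.4085 − 319.2| = 7.21 Hz.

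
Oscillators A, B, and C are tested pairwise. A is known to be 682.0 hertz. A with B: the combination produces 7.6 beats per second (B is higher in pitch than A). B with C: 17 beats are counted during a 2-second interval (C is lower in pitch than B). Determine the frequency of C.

681.1 Hz

B is above A, so f_B = 682.0 + 7.6 = 689.6 Hz.
B–C: Beat frequency = 17/2 = 8.5 Hz.
C is below B, so f_C = 689.6 − 8.5 = 681.1 Hz.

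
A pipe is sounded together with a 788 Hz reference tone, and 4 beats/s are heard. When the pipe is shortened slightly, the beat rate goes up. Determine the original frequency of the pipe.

792 Hz

|f − 788| = 4, so the pipe was at either 784 Hz or 792 Hz.
A shorter pipe has a higher fundamental; the adjustment raises the pipe's frequency.
The beat rate rose, so the adjustment moved the pipe further from 788 Hz — it was already above the reference.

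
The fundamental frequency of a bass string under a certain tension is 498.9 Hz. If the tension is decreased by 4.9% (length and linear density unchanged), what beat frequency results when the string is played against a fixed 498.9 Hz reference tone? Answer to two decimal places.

For a string, f ∝ √T, so the new frequency is 498.9·√0.951 = 486.5234 Hz.
f_beat = |486.5234 − 498.9| = 12.38 Hz.

12.38 Hz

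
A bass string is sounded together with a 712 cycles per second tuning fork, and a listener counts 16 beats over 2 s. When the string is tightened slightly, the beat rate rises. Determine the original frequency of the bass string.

Beat frequency = 16/2 = 8 Hz.
|f − 712| = 8, so the bass string was at either 704 Hz or 720 Hz.
Increasing tension raises a string's frequency; the adjustment raises the bass string's frequency.
The beat rate rose, so the adjustment moved the bass string further from 712 Hz — it was already above the reference.

720 Hz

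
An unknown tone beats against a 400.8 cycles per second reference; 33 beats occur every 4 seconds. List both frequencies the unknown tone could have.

392.55 Hz or 409.05 Hz

Beat frequency = 33/4 = 8.25 Hz.
|f − 400.8| = 8.25, so f = 400.8 ± 8.25.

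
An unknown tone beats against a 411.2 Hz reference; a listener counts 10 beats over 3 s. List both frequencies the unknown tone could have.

Beat frequency = 10/3 = 3.3333 Hz.
|f − 411.2| = 3.3333, so f = 411.2 ± 3.3333.

407.8667 Hz or 414.5333 Hz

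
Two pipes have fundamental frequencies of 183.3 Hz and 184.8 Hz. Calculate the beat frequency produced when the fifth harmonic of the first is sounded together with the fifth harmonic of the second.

7.5 Hz

Fifth harmonic of the first: 5·183.3 = 916.5 Hz.
Fifth harmonic of the second: 5·184.8 = 924.0 Hz.
f_beat = |916.5 − 924.0| = 7.5 Hz.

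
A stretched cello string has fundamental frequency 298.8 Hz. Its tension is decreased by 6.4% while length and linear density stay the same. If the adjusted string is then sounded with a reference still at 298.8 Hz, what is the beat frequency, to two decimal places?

9.72 Hz

For a string, f ∝ √T, so the new frequency is 298.8·√0.936 = 289.0803 Hz.
f_beat = |289.0803 − 298.8| = 9.72 Hz.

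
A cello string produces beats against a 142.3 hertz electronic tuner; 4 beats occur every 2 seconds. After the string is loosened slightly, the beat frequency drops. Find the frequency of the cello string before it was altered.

144.3 Hz

Beat frequency = 4/2 = 2 Hz.
|f − 142.3| = 2, so the cello string was at either 140.3 Hz or 144.3 Hz.
Reducing tension lowers a string's frequency; the adjustment lowers the cello string's frequency.
The beat rate fell, so the adjustment moved the cello string toward 142.3 Hz — it must have started above the reference.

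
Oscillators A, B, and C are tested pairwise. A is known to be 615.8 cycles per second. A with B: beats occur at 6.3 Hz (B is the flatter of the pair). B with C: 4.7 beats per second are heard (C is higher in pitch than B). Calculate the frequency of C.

B is below A, so f_B = 615.8 − 6.3 = 609.5 Hz.
C is above B, so f_C = 609.5 + 4.7 = 614.2 Hz.

614.2 Hz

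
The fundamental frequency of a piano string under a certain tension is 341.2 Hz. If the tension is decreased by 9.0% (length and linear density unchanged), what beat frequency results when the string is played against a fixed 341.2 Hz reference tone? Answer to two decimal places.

15.72 Hz

For a string, f ∝ √T, so the new frequency is 341.2·√0.910 = 325.4841 Hz.
f_beat = |325.4841 − 341.2| = 15.72 Hz.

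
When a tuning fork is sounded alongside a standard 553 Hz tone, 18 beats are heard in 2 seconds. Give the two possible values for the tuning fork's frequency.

Beat frequency = 18/2 = 9 Hz.
|f − 553| = 9, so f = 553 ± 9.

544 Hz or 562 Hz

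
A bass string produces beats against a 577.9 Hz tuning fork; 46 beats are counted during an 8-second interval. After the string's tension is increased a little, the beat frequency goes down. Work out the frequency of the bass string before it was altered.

Beat frequency = 46/8 = 5.75 Hz.
|f − 577.9| = 5.75, so the bass string was at either 572.15 Hz or 583.65 Hz.
Higher tension means higher frequency; the adjustment raises the bass string's frequency.
The beat rate fell, so the adjustment moved the bass string toward 577.9 Hz — it must have started below the reference.

572.15 Hz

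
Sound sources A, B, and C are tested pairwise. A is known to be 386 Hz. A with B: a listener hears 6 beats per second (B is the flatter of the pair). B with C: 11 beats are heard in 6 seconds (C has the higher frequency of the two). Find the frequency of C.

B is below A, so f_B = 386 − 6 = 380 Hz.
B–C: Beat frequency = 11/6 = 1.8333 Hz.
C is above B, so f_C = 380 + 1.8333 = 381.8333 Hz.

381.8333 Hz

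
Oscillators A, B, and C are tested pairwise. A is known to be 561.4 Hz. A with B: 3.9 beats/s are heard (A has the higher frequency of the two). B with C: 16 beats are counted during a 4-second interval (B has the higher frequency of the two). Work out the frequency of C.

B is below A, so f_B = 561.4 − 3.9 = 557.5 Hz.
B–C: Beat frequency = 16/4 = 4 Hz.
C is below B, so f_C = 557.5 − 4 = 553.5 Hz.

553.5 Hz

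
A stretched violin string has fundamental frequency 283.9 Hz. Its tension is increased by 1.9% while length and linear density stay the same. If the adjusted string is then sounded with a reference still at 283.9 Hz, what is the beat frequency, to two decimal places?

For a string, f ∝ √T, so the new frequency is 283.9·√1.019 = 286.5844 Hz.
f_beat = |286.5844 − 283.9| = 2.68 Hz.

2.68 Hz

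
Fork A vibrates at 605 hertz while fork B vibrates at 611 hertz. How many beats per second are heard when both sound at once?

6 Hz

Beats arise from superposition of two nearby frequencies; the beat rate is |f₁ − f₂|.
|605 − 611| = 6 Hz.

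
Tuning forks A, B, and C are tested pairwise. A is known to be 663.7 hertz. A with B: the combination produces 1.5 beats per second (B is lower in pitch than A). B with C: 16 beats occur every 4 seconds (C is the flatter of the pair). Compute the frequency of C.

B is below A, so f_B = 663.7 − 1.5 = 662.2 Hz.
B–C: Beat frequency = 16/4 = 4 Hz.
C is below B, so f_C = 662.2 − 4 = 658.2 Hz.

658.2 Hz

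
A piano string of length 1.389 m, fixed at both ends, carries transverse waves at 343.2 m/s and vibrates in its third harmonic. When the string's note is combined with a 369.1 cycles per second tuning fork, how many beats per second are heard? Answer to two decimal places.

1.53 Hz

For a string fixed at both ends, f_n = n·v/(2L) = 3·343.2/(2·1.389) = 370.6263 Hz.
f_beat = |370.6263 − 369.1| = 1.53 Hz.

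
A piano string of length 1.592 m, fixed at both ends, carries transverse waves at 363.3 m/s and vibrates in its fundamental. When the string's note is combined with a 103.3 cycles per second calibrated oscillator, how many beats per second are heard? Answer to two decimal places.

For a string fixed at both ends, f_n = n·v/(2L) = 1·363.3/(2·1.592) = 114.1018 Hz.
f_beat = |114.1018 − 103.3| = 10.80 Hz.

10.80 Hz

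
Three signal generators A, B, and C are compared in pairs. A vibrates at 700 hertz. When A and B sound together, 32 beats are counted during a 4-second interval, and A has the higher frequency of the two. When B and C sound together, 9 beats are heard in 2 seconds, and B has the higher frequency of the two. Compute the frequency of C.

687.5 Hz

A–B: Beat frequency = 32/4 = 8 Hz.
B is below A, so f_B = 700 − 8 = 692 Hz.
B–C: Beat frequency = 9/2 = 4.5 Hz.
C is below B, so f_C = 692 − 4.5 = 687.5 Hz.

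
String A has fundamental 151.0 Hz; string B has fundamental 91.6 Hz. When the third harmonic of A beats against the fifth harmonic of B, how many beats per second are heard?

Third harmonic of the first: 3·151.0 = 453.0 Hz.
Fifth harmonic of the second: 5·91.6 = 458.0 Hz.
f_beat = |453.0 − 458.0| = 5.0 Hz.

5.0 Hz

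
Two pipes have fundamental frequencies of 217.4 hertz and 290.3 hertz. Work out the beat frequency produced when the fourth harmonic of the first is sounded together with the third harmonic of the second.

Fourth harmonic of the first: 4·217.4 = 869.6 Hz.
Third harmonic of the second: 3·290.3 = 870.9 Hz.
f_beat = |869.6 − 870.9| = 1.3 Hz.

1.3 Hz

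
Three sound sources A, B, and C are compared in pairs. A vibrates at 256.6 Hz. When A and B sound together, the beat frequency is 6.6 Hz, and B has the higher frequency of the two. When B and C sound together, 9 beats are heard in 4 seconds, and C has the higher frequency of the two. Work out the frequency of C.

265.45 Hz

B is above A, so f_B = 256.6 + 6.6 = 263.2 Hz.
B–C: Beat frequency = 9/4 = 2.25 Hz.
C is above B, so f_C = 263.2 + 2.25 = 265.45 Hz.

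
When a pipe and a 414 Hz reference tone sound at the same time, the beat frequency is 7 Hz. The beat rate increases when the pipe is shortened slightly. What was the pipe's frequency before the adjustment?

|f − 414| = 7, so the pipe was at either 407 Hz or 421 Hz.
A shorter pipe has a higher fundamental; the adjustment raises the pipe's frequency.
The beat rate rose, so the adjustment moved the pipe further from 414 Hz — it was already above the reference.

421 Hz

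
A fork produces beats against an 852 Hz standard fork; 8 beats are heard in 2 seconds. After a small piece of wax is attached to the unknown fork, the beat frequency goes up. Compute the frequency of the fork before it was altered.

848 Hz

Beat frequency = 8/2 = 4 Hz.
|f − 852| = 4, so the fork was at either 848 Hz or 856 Hz.
Loading a fork with wax lowers its frequency; the adjustment lowers the fork's frequency.
The beat rate rose, so the adjustment moved the fork further from 852 Hz — it was already below the reference.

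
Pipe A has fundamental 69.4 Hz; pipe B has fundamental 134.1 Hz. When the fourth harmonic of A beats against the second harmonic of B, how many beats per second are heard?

Fourth harmonic of the first: 4·69.4 = 277.6 Hz.
Second harmonic of the second: 2·134.1 = 268.2 Hz.
f_beat = |277.6 − 268.2| = 9.4 Hz.

9.4 Hz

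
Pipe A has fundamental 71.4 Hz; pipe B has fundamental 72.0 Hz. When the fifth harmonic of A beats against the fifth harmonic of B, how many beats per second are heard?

Fifth harmonic of the first: 5·71.4 = 357.0 Hz.
Fifth harmonic of the second: 5·72.0 = 360.0 Hz.
f_beat = |357.0 − 360.0| = 3.0 Hz.

3.0 Hz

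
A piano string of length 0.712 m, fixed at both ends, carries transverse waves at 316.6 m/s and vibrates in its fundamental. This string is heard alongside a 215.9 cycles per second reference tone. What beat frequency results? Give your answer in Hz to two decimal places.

For a string fixed at both ends, f_n = n·v/(2L) = 1·316.6/(2·0.712) = 222.3315 Hz.
f_beat = |222.3315 − 215.9| = 6.43 Hz.

6.43 Hz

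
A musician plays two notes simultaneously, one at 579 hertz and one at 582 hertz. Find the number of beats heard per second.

3 Hz

f_beat = |f₁ − f₂|.
|579 − 582| = 3 Hz.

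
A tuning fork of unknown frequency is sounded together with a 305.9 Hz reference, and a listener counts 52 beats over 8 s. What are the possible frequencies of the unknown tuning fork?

Beat frequency = 52/8 = 6.5 Hz.
|f − 305.9| = 6.5, so f = 305.9 ± 6.5.

299.4 Hz or 312.4 Hz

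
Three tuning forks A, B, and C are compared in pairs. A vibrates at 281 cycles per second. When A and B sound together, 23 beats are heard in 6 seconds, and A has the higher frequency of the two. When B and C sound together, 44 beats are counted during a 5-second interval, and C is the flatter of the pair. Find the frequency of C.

268.3667 Hz

A–B: Beat frequency = 23/6 = 3.8333 Hz.
B is below A, so f_B = 281 − 3.8333 = 277.1667 Hz.
B–C: Beat frequency = 44/5 = 8.8 Hz.
C is below B, so f_C = 277.1667 − 8.8 = 268.3667 Hz.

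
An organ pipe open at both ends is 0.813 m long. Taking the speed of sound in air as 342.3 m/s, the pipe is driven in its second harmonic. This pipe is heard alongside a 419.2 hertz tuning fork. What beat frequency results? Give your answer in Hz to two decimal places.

1.83 Hz

Open pipe: f_n = n·v/(2L) = 2·342.3/(2·0.813) = 421.0332 Hz.
f_beat = |421.0332 − 419.2| = 1.83 Hz.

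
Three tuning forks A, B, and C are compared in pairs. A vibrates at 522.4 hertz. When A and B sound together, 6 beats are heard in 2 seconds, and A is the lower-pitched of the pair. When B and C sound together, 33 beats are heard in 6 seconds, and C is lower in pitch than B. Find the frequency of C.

A–B: Beat frequency = 6/2 = 3 Hz.
B is above A, so f_B = 522.4 + 3 = 525.4 Hz.
B–C: Beat frequency = 33/6 = 5.5 Hz.
C is below B, so f_C = 525.4 − 5.5 = 519.9 Hz.

519.9 Hz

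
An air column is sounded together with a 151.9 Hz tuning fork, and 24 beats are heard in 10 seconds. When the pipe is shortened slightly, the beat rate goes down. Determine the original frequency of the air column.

Beat frequency = 24/10 = 2.4 Hz.
|f − 151.9| = 2.4, so the air column was at either 149.5 Hz or 154.3 Hz.
A shorter pipe has a higher fundamental; the adjustment raises the air column's frequency.
The beat rate fell, so the adjustment moved the air column toward 151.9 Hz — it must have started below the reference.

149.5 Hz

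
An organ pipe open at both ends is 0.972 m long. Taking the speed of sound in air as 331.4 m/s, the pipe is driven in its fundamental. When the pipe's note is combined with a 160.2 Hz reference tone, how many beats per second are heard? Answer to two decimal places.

Open pipe: f_n = n·v/(2L) = 1·331.4/(2·0.972) = 170.4733 Hz.
f_beat = |170.4733 − 160.2| = 10.27 Hz.

10.27 Hz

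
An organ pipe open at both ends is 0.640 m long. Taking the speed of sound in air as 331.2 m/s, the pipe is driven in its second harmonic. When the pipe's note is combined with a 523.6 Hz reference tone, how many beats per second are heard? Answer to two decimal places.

6.10 Hz

Open pipe: f_n = n·v/(2L) = 2·331.2/(2·0.640) = 517.5000 Hz.
f_beat = |517.5000 − 523.6| = 6.10 Hz.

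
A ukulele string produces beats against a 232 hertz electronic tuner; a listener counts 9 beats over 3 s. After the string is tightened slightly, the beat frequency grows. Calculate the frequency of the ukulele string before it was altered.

235 Hz

Beat frequency = 9/3 = 3 Hz.
|f − 232| = 3, so the ukulele string was at either 229 Hz or 235 Hz.
Increasing tension raises a string's frequency; the adjustment raises the ukulele string's frequency.
The beat rate rose, so the adjustment moved the ukulele string further from 232 Hz — it was already above the reference.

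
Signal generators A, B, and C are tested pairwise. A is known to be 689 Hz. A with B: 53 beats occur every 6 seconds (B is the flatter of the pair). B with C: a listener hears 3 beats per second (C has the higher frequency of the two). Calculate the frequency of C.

683.1667 Hz

A–B: Beat frequency = 53/6 = 8.8333 Hz.
B is below A, so f_B = 689 − 8.8333 = 680.1667 Hz.
C is above B, so f_C = 680.1667 + 3 = 683.1667 Hz.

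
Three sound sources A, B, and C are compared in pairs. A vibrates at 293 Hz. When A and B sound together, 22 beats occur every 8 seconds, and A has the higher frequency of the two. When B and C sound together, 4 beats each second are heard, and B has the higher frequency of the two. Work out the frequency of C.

A–B: Beat frequency = 22/8 = 2.75 Hz.
B is below A, so f_B = 293 − 2.75 = 290.25 Hz.
C is below B, so f_C = 290.25 − 4 = 286.25 Hz.

286.25 Hz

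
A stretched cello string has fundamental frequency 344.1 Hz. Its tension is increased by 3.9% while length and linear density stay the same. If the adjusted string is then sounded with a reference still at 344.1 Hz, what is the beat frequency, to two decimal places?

6.65 Hz

For a string, f ∝ √T, so the new frequency is 344.1·√1.039 = 350.7458 Hz.
f_beat = |350.7458 − 344.1| = 6.65 Hz.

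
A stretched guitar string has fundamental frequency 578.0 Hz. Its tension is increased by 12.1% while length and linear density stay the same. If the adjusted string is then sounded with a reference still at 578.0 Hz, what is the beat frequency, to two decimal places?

For a string, f ∝ √T, so the new frequency is 578.0·√1.121 = 611.9707 Hz.
f_beat = |611.9707 − 578.0| = 33.97 Hz.

33.97 Hz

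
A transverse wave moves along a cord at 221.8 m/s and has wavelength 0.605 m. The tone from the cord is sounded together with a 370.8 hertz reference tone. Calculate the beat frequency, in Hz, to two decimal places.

Source frequency f = v/λ = 221.8/0.605 = 366.6116 Hz.
f_beat = |366.6116 − 370.8| = 4.19 Hz.

4.19 Hz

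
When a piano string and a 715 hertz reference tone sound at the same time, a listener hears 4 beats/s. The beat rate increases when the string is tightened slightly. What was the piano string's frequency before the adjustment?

|f − 715| = 4, so the piano string was at either 711 Hz or 719 Hz.
Increasing tension raises a string's frequency; the adjustment raises the piano string's frequency.
The beat rate rose, so the adjustment moved the piano string further from 715 Hz — it was already above the reference.

719 Hz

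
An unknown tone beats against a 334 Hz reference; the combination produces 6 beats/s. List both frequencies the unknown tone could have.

328 Hz or 340 Hz

|f − 334| = 6, so f = 334 ± 6.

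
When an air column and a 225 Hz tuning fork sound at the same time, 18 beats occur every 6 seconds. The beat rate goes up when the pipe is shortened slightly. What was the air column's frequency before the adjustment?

Beat frequency = 18/6 = 3 Hz.
|f − 225| = 3, so the air column was at either 222 Hz or 228 Hz.
A shorter pipe has a higher fundamental; the adjustment raises the air column's frequency.
The beat rate rose, so the adjustment moved the air column further from 225 Hz — it was already above the reference.

228 Hz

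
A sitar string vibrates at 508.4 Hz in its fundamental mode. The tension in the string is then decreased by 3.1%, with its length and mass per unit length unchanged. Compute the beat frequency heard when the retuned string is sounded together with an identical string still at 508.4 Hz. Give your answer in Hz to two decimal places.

7.94 Hz

For a string, f ∝ √T, so the new frequency is 508.4·√0.969 = 500.4578 Hz.
f_beat = |500.4578 − 508.4| = 7.94 Hz.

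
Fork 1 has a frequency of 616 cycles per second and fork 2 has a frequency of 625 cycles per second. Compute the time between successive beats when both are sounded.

f_beat = |616 − 625| = 9 Hz.
Beat period T = 1 / f_beat = 1 / 9 s.

0.111 s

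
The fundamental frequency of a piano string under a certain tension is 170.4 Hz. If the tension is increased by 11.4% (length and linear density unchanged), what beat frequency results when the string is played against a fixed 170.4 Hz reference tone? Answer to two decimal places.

For a string, f ∝ √T, so the new frequency is 170.4·√1.114 = 179.8507 Hz.
f_beat = |179.8507 − 170.4| = 9.45 Hz.

9.45 Hz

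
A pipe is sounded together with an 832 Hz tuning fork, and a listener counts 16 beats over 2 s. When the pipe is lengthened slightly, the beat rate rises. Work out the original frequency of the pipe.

824 Hz

Beat frequency = 16/2 = 8 Hz.
|f − 832| = 8, so the pipe was at either 824 Hz or 840 Hz.
A longer pipe has a lower fundamental; the adjustment lowers the pipe's frequency.
The beat rate rose, so the adjustment moved the pipe further from 832 Hz — it was already below the reference.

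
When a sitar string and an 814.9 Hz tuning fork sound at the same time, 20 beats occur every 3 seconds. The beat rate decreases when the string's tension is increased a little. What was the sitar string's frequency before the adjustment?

808.2333 Hz

Beat frequency = 20/3 = 6.6667 Hz.
|f − 814.9| = 6.6667, so the sitar string was at either 808.2333 Hz or 821.5667 Hz.
Higher tension means higher frequency; the adjustment raises the sitar string's frequency.
The beat rate fell, so the adjustment moved the sitar string toward 814.9 Hz — it must have started below the reference.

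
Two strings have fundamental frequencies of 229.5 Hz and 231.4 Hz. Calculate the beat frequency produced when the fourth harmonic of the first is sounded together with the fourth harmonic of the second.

Fourth harmonic of the first: 4·229.5 = 918.0 Hz.
Fourth harmonic of the second: 4·231.4 = 925.6 Hz.
f_beat = |918.0 − 925.6| = 7.6 Hz.

7.6 Hz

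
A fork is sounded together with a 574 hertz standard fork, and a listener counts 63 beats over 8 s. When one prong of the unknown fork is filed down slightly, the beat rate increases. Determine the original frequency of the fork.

Beat frequency = 63/8 = 7.875 Hz.
|f − 574| = 7.875, so the fork was at either 566.125 Hz or 581.875 Hz.
Filing a prong removes mass and raises the fork's frequency; the adjustment raises the fork's frequency.
The beat rate rose, so the adjustment moved the fork further from 574 Hz — it was already above the reference.

581.875 Hz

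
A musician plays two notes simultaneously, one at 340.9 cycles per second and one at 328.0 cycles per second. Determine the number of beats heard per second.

The beat frequency equals the magnitude of the frequency difference.
|340.9 − 328.0| = 12.9 Hz.

12.9 Hz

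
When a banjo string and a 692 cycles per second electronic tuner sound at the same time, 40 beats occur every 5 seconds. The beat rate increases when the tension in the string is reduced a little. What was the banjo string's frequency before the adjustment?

684 Hz

Beat frequency = 40/5 = 8 Hz.
|f − 692| = 8, so the banjo string was at either 684 Hz or 700 Hz.
Lower tension means lower frequency; the adjustment lowers the banjo string's frequency.
The beat rate rose, so the adjustment moved the banjo string further from 692 Hz — it was already below the reference.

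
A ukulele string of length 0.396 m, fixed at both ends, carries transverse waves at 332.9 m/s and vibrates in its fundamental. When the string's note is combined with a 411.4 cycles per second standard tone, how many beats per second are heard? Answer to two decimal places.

8.93 Hz

For a string fixed at both ends, f_n = n·v/(2L) = 1·332.9/(2·0.396) = 420.3283 Hz.
f_beat = |420.3283 − 411.4| = 8.93 Hz.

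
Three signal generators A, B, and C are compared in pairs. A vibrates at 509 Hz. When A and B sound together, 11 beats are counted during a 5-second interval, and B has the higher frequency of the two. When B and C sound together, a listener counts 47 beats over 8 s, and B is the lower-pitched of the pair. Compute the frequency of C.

A–B: Beat frequency = 11/5 = 2.2 Hz.
B is above A, so f_B = 509 + 2.2 = 511.2 Hz.
B–C: Beat frequency = 47/8 = 5.875 Hz.
C is above B, so f_C = 511.2 + 5.875 = 517.075 Hz.

517.075 Hz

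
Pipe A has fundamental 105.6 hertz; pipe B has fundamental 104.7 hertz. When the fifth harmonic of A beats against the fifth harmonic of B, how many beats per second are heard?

Fifth harmonic of the first: 5·105.6 = 528.0 Hz.
Fifth harmonic of the second: 5·104.7 = 523.5 Hz.
f_beat = |528.0 − 523.5| = 4.5 Hz.

4.5 Hz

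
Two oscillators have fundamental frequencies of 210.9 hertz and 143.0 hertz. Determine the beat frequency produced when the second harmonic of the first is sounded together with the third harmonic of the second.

Second harmonic of the first: 2·210.9 = 421.8 Hz.
Third harmonic of the second: 3·143.0 = 429.0 Hz.
f_beat = |421.8 − 429.0| = 7.2 Hz.

7.2 Hz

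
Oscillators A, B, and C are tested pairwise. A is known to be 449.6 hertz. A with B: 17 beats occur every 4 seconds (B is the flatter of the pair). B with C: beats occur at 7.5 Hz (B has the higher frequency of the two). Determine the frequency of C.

437.85 Hz

A–B: Beat frequency = 17/4 = 4.25 Hz.
B is below A, so f_B = 449.6 − 4.25 = 445.35 Hz.
C is below B, so f_C = 445.35 − 7.5 = 437.85 Hz.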